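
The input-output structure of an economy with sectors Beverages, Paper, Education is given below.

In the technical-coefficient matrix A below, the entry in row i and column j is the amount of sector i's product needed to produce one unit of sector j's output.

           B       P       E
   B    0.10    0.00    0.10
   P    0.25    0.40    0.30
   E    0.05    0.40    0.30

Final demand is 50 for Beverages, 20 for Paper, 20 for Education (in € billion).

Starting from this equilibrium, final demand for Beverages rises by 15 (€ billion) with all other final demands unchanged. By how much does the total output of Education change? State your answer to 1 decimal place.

Δx_E = 7.6

I − A =
  [   0.90     0.00    -0.10]
  [  -0.25     0.60    -0.30]
  [  -0.05    -0.40     0.70]
Cofactors of I−A, C_ij = (−1)^(i+j)·(minor ij) (rows/columns in the sector order above):
  C_11 = (0.60)(0.70) − (-0.30)(-0.40) = 0.3000
  C_12 = −[(-0.25)(0.70) − (-0.30)(-0.05)] = 0.1900
  C_13 = (-0.25)(-0.40) − (0.60)(-0.05) = 0.1300
  C_21 = −[(0.00)(0.70) − (-0.10)(-0.40)] = 0.0400
  C_22 = (0.90)(0.70) − (-0.10)(-0.05) = 0.6250
  C_23 = −[(0.90)(-0.40) − (0.00)(-0.05)] = 0.3600
  C_31 = (0.00)(-0.30) − (-0.10)(0.60) = 0.0600
  C_32 = −[(0.90)(-0.30) − (-0.10)(-0.25)] = 0.2950
  C_33 = (0.90)(0.60) − (0.00)(-0.25) = 0.5400
det(I−A) = Σ_j (I−A)_1j·C_1j = (0.90)(0.3000) + (0.00)(0.1900) + (-0.10)(0.1300) = 0.2570
adj(I−A) = Cᵀ =
  [ 0.3000   0.0400   0.0600]
  [ 0.1900   0.6250   0.2950]
  [ 0.1300   0.3600   0.5400]
(I − A)⁻¹ = adj(I−A) / det(I−A) ≈
  [   1.1673     0.1556     0.2335]
  [   0.7393     2.4319     1.1479]
  [   0.5058     1.4008     2.1012]
Δx = (I − A)⁻¹ Δd with Δd having +15 in the Beverages component and 0 elsewhere.
So Δx_E = L_EB · (+15), where L_EB = adj(I−A)_EB / det(I−A) = 0.1300 / 0.2570.
Δx_E = 0.1300 × (+15) / 0.2570 = 1.95 / 0.2570 ≈ 7.6.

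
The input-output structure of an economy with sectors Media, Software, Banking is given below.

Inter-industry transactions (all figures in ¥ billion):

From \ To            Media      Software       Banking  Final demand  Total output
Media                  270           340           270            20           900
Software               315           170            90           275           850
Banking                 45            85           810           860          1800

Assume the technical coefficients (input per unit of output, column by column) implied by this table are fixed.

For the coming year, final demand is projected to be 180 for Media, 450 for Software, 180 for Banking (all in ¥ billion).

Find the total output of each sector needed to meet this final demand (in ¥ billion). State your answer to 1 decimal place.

Technical coefficients a_ij = z_ij / X_j:
  a_MM = 270/900 = 0.30, a_SM = 315/900 = 0.35, a_BM = 45/900 = 0.05
  a_MS = 340/850 = 0.40, a_SS = 170/850 = 0.20, a_BS = 85/850 = 0.10
  a_MB = 270/1800 = 0.15, a_SB = 90/1800 = 0.05, a_BB = 810/1800 = 0.45
I − A =
  [   0.70    -0.40    -0.15]
  [  -0.35     0.80    -0.05]
  [  -0.05    -0.10     0.55]
Cofactors of I−A, C_ij = (−1)^(i+j)·(minor ij) (rows/columns in the sector order above):
  C_11 = (0.80)(0.55) − (-0.05)(-0.10) = 0.4350
  C_12 = −[(-0.35)(0.55) − (-0.05)(-0.05)] = 0.1950
  C_13 = (-0.35)(-0.10) − (0.80)(-0.05) = 0.0750
  C_21 = −[(-0.40)(0.55) − (-0.15)(-0.10)] = 0.2350
  C_22 = (0.70)(0.55) − (-0.15)(-0.05) = 0.3775
  C_23 = −[(0.70)(-0.10) − (-0.40)(-0.05)] = 0.0900
  C_31 = (-0.40)(-0.05) − (-0.15)(0.80) = 0.1400
  C_32 = −[(0.70)(-0.05) − (-0.15)(-0.35)] = 0.0875
  C_33 = (0.70)(0.80) − (-0.40)(-0.35) = 0.4200
det(I−A) = Σ_j (I−A)_1j·C_1j = (0.70)(0.4350) + (-0.40)(0.1950) + (-0.15)(0.0750) = 0.21525
adj(I−A) = Cᵀ =
  [ 0.4350   0.2350   0.1400]
  [ 0.1950   0.3775   0.0875]
  [ 0.0750   0.0900   0.4200]
(I − A)⁻¹ = adj(I−A) / det(I−A) ≈
  [   2.0209     1.0918     0.6504]
  [   0.9059     1.7538     0.4065]
  [   0.3484     0.4181     1.9512]
x = (I − A)⁻¹ d = adj(I−A)·d / det(I−A), with det(I−A) = 0.21525:
  x_M = (0.4350·180 + 0.2350·450 + 0.1400·180) / 0.21525 = 209.25 / 0.21525 ≈ 972.1
  x_S = (0.1950·180 + 0.3775·450 + 0.0875·180) / 0.21525 = 220.725 / 0.21525 ≈ 1025.4
  x_B = (0.0750·180 + 0.0900·450 + 0.4200·180) / 0.21525 = 129.60 / 0.21525 ≈ 602.1

x_M = 972.1, x_S = 1025.4, x_B = 602.1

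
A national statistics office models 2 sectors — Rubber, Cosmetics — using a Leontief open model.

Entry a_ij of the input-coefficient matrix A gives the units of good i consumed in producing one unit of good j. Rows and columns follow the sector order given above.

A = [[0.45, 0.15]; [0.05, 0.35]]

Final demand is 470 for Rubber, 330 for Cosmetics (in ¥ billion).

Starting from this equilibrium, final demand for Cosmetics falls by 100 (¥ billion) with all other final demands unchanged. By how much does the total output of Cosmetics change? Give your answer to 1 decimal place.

I − A =
  [   0.55    -0.15]
  [  -0.05     0.65]
det(I−A) = (0.55)(0.65) − (-0.15)(-0.05) = 0.3500
adj(I−A) = [[0.65, 0.15], [0.05, 0.55]]
(I − A)⁻¹ = adj(I−A) / det(I−A) ≈
  [   1.8571     0.4286]
  [   0.1429     1.5714]
Δx = (I − A)⁻¹ Δd with Δd having -100 in the Cosmetics component and 0 elsewhere.
So Δx_2 = L_22 · (-100), where L_22 = adj(I−A)_22 / det(I−A) = 0.55 / 0.3500.
Δx_2 = 0.55 × (-100) / 0.3500 = -55.00 / 0.3500 ≈ -157.1.

Δx_2 = -157.1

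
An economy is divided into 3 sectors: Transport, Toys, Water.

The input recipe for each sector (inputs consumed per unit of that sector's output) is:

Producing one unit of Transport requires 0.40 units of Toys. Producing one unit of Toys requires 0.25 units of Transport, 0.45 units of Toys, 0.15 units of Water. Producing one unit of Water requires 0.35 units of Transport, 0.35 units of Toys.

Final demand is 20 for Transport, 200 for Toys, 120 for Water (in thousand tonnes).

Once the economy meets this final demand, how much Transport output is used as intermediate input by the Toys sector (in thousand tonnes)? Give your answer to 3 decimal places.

z_12 = 177.158

I − A =
  [   1.00    -0.25    -0.35]
  [  -0.40     0.55    -0.35]
  [   0.00    -0.15     1.00]
Cofactors of I−A, C_ij = (−1)^(i+j)·(minor ij) (rows/columns in the sector order above):
  C_11 = (0.55)(1.00) − (-0.35)(-0.15) = 0.4975
  C_12 = −[(-0.40)(1.00) − (-0.35)(0.00)] = 0.4000
  C_13 = (-0.40)(-0.15) − (0.55)(0.00) = 0.0600
  C_21 = −[(-0.25)(1.00) − (-0.35)(-0.15)] = 0.3025
  C_22 = (1.00)(1.00) − (-0.35)(0.00) = 1.0000
  C_23 = −[(1.00)(-0.15) − (-0.25)(0.00)] = 0.1500
  C_31 = (-0.25)(-0.35) − (-0.35)(0.55) = 0.2800
  C_32 = −[(1.00)(-0.35) − (-0.35)(-0.40)] = 0.4900
  C_33 = (1.00)(0.55) − (-0.25)(-0.40) = 0.4500
det(I−A) = Σ_j (I−A)_1j·C_1j = (1.00)(0.4975) + (-0.25)(0.4000) + (-0.35)(0.0600) = 0.3765
adj(I−A) = Cᵀ =
  [ 0.4975   0.3025   0.2800]
  [ 0.4000   1.0000   0.4900]
  [ 0.0600   0.1500   0.4500]
(I − A)⁻¹ = adj(I−A) / det(I−A) ≈
  [   1.3214     0.8035     0.7437]
  [   1.0624     2.6560     1.3015]
  [   0.1594     0.3984     1.1952]
First solve x = (I − A)⁻¹ d = adj(I−A)·d / det(I−A); in particular x_2 = (0.4000·20 + 1.0000·200 + 0.4900·120) / 0.3765 = 266.80 / 0.3765 ≈ 708.63214.
Intermediate flow from 1 to 2: z_12 = a_12 · x_2 = 0.25 × 266.80 / 0.3765 = 66.70 / 0.3765 ≈ 177.158.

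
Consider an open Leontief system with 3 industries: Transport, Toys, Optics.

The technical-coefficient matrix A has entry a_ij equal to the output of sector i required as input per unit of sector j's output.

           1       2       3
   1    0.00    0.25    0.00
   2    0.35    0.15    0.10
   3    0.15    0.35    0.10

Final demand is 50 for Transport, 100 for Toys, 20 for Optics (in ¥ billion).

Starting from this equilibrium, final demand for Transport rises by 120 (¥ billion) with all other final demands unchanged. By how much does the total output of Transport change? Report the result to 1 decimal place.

Δx_1 = 135.3

I − A =
  [   1.00    -0.25     0.00]
  [  -0.35     0.85    -0.10]
  [  -0.15    -0.35     0.90]
Cofactors of I−A, C_ij = (−1)^(i+j)·(minor ij) (rows/columns in the sector order above):
  C_11 = (0.85)(0.90) − (-0.10)(-0.35) = 0.7300
  C_12 = −[(-0.35)(0.90) − (-0.10)(-0.15)] = 0.3300
  C_13 = (-0.35)(-0.35) − (0.85)(-0.15) = 0.2500
  C_21 = −[(-0.25)(0.90) − (0.00)(-0.35)] = 0.2250
  C_22 = (1.00)(0.90) − (0.00)(-0.15) = 0.9000
  C_23 = −[(1.00)(-0.35) − (-0.25)(-0.15)] = 0.3875
  C_31 = (-0.25)(-0.10) − (0.00)(0.85) = 0.0250
  C_32 = −[(1.00)(-0.10) − (0.00)(-0.35)] = 0.1000
  C_33 = (1.00)(0.85) − (-0.25)(-0.35) = 0.7625
det(I−A) = Σ_j (I−A)_1j·C_1j = (1.00)(0.7300) + (-0.25)(0.3300) + (0.00)(0.2500) = 0.6475
adj(I−A) = Cᵀ =
  [ 0.7300   0.2250   0.0250]
  [ 0.3300   0.9000   0.1000]
  [ 0.2500   0.3875   0.7625]
(I − A)⁻¹ = adj(I−A) / det(I−A) ≈
  [   1.1274     0.3475     0.0386]
  [   0.5097     1.3900     0.1544]
  [   0.3861     0.5985     1.1776]
Δx = (I − A)⁻¹ Δd with Δd having +120 in the Transport component and 0 elsewhere.
So Δx_1 = L_11 · (+120), where L_11 = adj(I−A)_11 / det(I−A) = 0.7300 / 0.6475.
Δx_1 = 0.7300 × (+120) / 0.6475 = 87.60 / 0.6475 ≈ 135.3.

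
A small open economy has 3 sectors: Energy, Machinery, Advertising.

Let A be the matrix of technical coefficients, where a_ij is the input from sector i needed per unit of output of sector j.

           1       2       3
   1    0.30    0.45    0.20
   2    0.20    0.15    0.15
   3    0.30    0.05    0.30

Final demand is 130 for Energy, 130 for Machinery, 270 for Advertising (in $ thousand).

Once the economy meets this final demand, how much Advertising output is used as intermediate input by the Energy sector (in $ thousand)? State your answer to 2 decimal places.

I − A =
  [   0.70    -0.45    -0.20]
  [  -0.20     0.85    -0.15]
  [  -0.30    -0.05     0.70]
Cofactors of I−A, C_ij = (−1)^(i+j)·(minor ij) (rows/columns in the sector order above):
  C_11 = (0.85)(0.70) − (-0.15)(-0.05) = 0.5875
  C_12 = −[(-0.20)(0.70) − (-0.15)(-0.30)] = 0.1850
  C_13 = (-0.20)(-0.05) − (0.85)(-0.30) = 0.2650
  C_21 = −[(-0.45)(0.70) − (-0.20)(-0.05)] = 0.3250
  C_22 = (0.70)(0.70) − (-0.20)(-0.30) = 0.4300
  C_23 = −[(0.70)(-0.05) − (-0.45)(-0.30)] = 0.1700
  C_31 = (-0.45)(-0.15) − (-0.20)(0.85) = 0.2375
  C_32 = −[(0.70)(-0.15) − (-0.20)(-0.20)] = 0.1450
  C_33 = (0.70)(0.85) − (-0.45)(-0.20) = 0.5050
det(I−A) = Σ_j (I−A)_1j·C_1j = (0.70)(0.5875) + (-0.45)(0.1850) + (-0.20)(0.2650) = 0.2750
adj(I−A) = Cᵀ =
  [ 0.5875   0.3250   0.2375]
  [ 0.1850   0.4300   0.1450]
  [ 0.2650   0.1700   0.5050]
(I − A)⁻¹ = adj(I−A) / det(I−A) ≈
  [   2.1364     1.1818     0.8636]
  [   0.6727     1.5636     0.5273]
  [   0.9636     0.6182     1.8364]
First solve x = (I − A)⁻¹ d = adj(I−A)·d / det(I−A); in particular x_1 = (0.5875·130 + 0.3250·130 + 0.2375·270) / 0.2750 = 182.75 / 0.2750 ≈ 664.5455.
Intermediate flow from 3 to 1: z_31 = a_31 · x_1 = 0.30 × 182.75 / 0.2750 = 54.825 / 0.2750 ≈ 199.36.

z_31 = 199.36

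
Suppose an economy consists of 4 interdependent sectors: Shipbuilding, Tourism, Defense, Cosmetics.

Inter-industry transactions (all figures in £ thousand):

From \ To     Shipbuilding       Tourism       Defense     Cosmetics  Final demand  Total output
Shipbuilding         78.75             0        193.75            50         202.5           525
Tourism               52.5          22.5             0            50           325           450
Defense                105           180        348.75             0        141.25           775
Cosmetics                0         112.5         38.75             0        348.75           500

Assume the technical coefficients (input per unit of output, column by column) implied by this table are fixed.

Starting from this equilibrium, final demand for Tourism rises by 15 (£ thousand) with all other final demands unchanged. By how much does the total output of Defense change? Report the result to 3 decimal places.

Δx_3 = 13.913

Technical coefficients a_ij = z_ij / X_j:
  a_11 = 78.75/525 = 0.15, a_21 = 52.5/525 = 0.10, a_31 = 105/525 = 0.20, a_41 = 0/525 = 0.00
  a_12 = 0/450 = 0.00, a_22 = 22.5/450 = 0.05, a_32 = 180/450 = 0.40, a_42 = 112.5/450 = 0.25
  a_13 = 193.75/775 = 0.25, a_23 = 0/775 = 0.00, a_33 = 348.75/775 = 0.45, a_43 = 38.75/775 = 0.05
  a_14 = 50/500 = 0.10, a_24 = 50/500 = 0.10, a_34 = 0/500 = 0.00, a_44 = 0/500 = 0.00
I − A =
  [   0.85     0.00    -0.25    -0.10]
  [  -0.10     0.95     0.00    -0.10]
  [  -0.20    -0.40     0.55     0.00]
  [   0.00    -0.25    -0.05     1.00]
Compute the cofactors C_ij = (−1)^(i+j)·(3×3 minor ij) of I−A; the adjugate is their transpose:
adj(I−A) = Cᵀ =
  [ 0.506750   0.115750   0.236000   0.062250]
  [ 0.056000   0.416500   0.029750   0.047250]
  [ 0.225000   0.345000   0.783750   0.057000]
  [ 0.025250   0.121375   0.046625   0.386625]
det(I−A) = Σ_j (I−A)_1j·C_1j = (0.85)(0.506750) + (0.00)(0.056000) + (-0.25)(0.225000) + (-0.10)(0.025250) = 0.3719625
(I − A)⁻¹ = adj(I−A) / det(I−A) ≈
  [   1.3624     0.3112     0.6345     0.1674]
  [   0.1506     1.1197     0.0800     0.1270]
  [   0.6049     0.9275     2.1071     0.1532]
  [   0.0679     0.3263     0.1253     1.0394]
Δx = (I − A)⁻¹ Δd with Δd having +15 in the Tourism component and 0 elsewhere.
So Δx_3 = L_32 · (+15), where L_32 = adj(I−A)_32 / det(I−A) = 0.345000 / 0.3719625.
Δx_3 = 0.345000 × (+15) / 0.3719625 = 5.175 / 0.3719625 ≈ 13.913.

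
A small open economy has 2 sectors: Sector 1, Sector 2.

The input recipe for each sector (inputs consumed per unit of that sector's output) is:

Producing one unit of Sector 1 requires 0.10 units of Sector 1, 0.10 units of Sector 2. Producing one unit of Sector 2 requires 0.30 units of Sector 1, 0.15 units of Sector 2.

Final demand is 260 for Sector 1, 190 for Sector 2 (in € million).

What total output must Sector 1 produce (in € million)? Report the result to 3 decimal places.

x_1 = 378.231

I − A =
  [   0.90    -0.30]
  [  -0.10     0.85]
det(I−A) = (0.90)(0.85) − (-0.30)(-0.10) = 0.7350
adj(I−A) = [[0.85, 0.30], [0.10, 0.90]]
(I − A)⁻¹ = adj(I−A) / det(I−A) ≈
  [   1.1565     0.4082]
  [   0.1361     1.2245]
x = (I − A)⁻¹ d = adj(I−A)·d / det(I−A), with det(I−A) = 0.7350:
  x_1 = (0.85·260 + 0.30·190) / 0.7350 = 278.00 / 0.7350 ≈ 378.231
  x_2 = (0.10·260 + 0.90·190) / 0.7350 = 197.00 / 0.7350 ≈ 268.027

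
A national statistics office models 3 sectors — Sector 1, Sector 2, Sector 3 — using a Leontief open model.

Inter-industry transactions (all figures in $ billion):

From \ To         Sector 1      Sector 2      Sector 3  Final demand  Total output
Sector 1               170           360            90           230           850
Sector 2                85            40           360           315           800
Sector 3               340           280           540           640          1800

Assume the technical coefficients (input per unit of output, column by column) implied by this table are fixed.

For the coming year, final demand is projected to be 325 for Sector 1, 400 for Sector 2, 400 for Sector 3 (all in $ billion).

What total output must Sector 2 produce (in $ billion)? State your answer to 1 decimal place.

Technical coefficients a_ij = z_ij / X_j:
  a_11 = 170/850 = 0.20, a_21 = 85/850 = 0.10, a_31 = 340/850 = 0.40
  a_12 = 360/800 = 0.45, a_22 = 40/800 = 0.05, a_32 = 280/800 = 0.35
  a_13 = 90/1800 = 0.05, a_23 = 360/1800 = 0.20, a_33 = 540/1800 = 0.30
I − A =
  [   0.80    -0.45    -0.05]
  [  -0.10     0.95    -0.20]
  [  -0.40    -0.35     0.70]
Cofactors of I−A, C_ij = (−1)^(i+j)·(minor ij) (rows/columns in the sector order above):
  C_11 = (0.95)(0.70) − (-0.20)(-0.35) = 0.5950
  C_12 = −[(-0.10)(0.70) − (-0.20)(-0.40)] = 0.1500
  C_13 = (-0.10)(-0.35) − (0.95)(-0.40) = 0.4150
  C_21 = −[(-0.45)(0.70) − (-0.05)(-0.35)] = 0.3325
  C_22 = (0.80)(0.70) − (-0.05)(-0.40) = 0.5400
  C_23 = −[(0.80)(-0.35) − (-0.45)(-0.40)] = 0.4600
  C_31 = (-0.45)(-0.20) − (-0.05)(0.95) = 0.1375
  C_32 = −[(0.80)(-0.20) − (-0.05)(-0.10)] = 0.1650
  C_33 = (0.80)(0.95) − (-0.45)(-0.10) = 0.7150
det(I−A) = Σ_j (I−A)_1j·C_1j = (0.80)(0.5950) + (-0.45)(0.1500) + (-0.05)(0.4150) = 0.38775
adj(I−A) = Cᵀ =
  [ 0.5950   0.3325   0.1375]
  [ 0.1500   0.5400   0.1650]
  [ 0.4150   0.4600   0.7150]
(I − A)⁻¹ = adj(I−A) / det(I−A) ≈
  [   1.5345     0.8575     0.3546]
  [   0.3868     1.3926     0.4255]
  [   1.0703     1.1863     1.8440]
x = (I − A)⁻¹ d = adj(I−A)·d / det(I−A), with det(I−A) = 0.38775:
  x_1 = (0.5950·325 + 0.3325·400 + 0.1375·400) / 0.38775 = 381.375 / 0.38775 ≈ 983.6
  x_2 = (0.1500·325 + 0.5400·400 + 0.1650·400) / 0.38775 = 330.75 / 0.38775 ≈ 853.0
  x_3 = (0.4150·325 + 0.4600·400 + 0.7150·400) / 0.38775 = 604.875 / 0.38775 ≈ 1560.0

x_2 = 853.0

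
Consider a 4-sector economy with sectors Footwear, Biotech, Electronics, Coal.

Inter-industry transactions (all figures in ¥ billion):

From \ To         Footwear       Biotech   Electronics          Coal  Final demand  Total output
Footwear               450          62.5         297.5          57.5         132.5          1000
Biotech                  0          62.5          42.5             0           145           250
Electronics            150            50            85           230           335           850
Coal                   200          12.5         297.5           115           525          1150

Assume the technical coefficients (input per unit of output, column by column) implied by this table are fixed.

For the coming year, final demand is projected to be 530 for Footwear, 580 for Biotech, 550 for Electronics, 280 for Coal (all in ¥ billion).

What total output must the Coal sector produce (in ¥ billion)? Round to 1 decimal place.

x_C = 1520.3

Technical coefficients a_ij = z_ij / X_j:
  a_FF = 450/1000 = 0.45, a_BF = 0/1000 = 0.00, a_EF = 150/1000 = 0.15, a_CF = 200/1000 = 0.20
  a_FB = 62.5/250 = 0.25, a_BB = 62.5/250 = 0.25, a_EB = 50/250 = 0.20, a_CB = 12.5/250 = 0.05
  a_FE = 297.5/850 = 0.35, a_BE = 42.5/850 = 0.05, a_EE = 85/850 = 0.10, a_CE = 297.5/850 = 0.35
  a_FC = 57.5/1150 = 0.05, a_BC = 0/1150 = 0.00, a_EC = 230/1150 = 0.20, a_CC = 115/1150 = 0.10
I − A =
  [   0.55    -0.25    -0.35    -0.05]
  [   0.00     0.75    -0.05     0.00]
  [  -0.15    -0.20     0.90    -0.20]
  [  -0.20    -0.05    -0.35     0.90]
Compute the cofactors C_ij = (−1)^(i+j)·(3×3 minor ij) of I−A; the adjugate is their transpose:
adj(I−A) = Cᵀ =
  [ 0.545500   0.257250   0.260750   0.088250]
  [ 0.008750   0.334125   0.024250   0.005875]
  [ 0.131250   0.146625   0.363750   0.088125]
  [ 0.172750   0.132750   0.200750   0.324500]
det(I−A) = Σ_j (I−A)_1j·C_1j = (0.55)(0.545500) + (-0.25)(0.008750) + (-0.35)(0.131250) + (-0.05)(0.172750) = 0.2432625
(I − A)⁻¹ = adj(I−A) / det(I−A) ≈
  [   2.2424     1.0575     1.0719     0.3628]
  [   0.0360     1.3735     0.0997     0.0242]
  [   0.5395     0.6027     1.4953     0.3623]
  [   0.7101     0.5457     0.8252     1.3339]
x = (I − A)⁻¹ d = adj(I−A)·d / det(I−A), with det(I−A) = 0.2432625:
  x_F = (0.545500·530 + 0.257250·580 + 0.260750·550 + 0.088250·280) / 0.2432625 = 606.4425 / 0.2432625 ≈ 2493.0
  x_B = (0.008750·530 + 0.334125·580 + 0.024250·550 + 0.005875·280) / 0.2432625 = 213.4125 / 0.2432625 ≈ 877.3
  x_E = (0.131250·530 + 0.146625·580 + 0.363750·550 + 0.088125·280) / 0.2432625 = 379.3425 / 0.2432625 ≈ 1559.4
  x_C = (0.172750·530 + 0.132750·580 + 0.200750·550 + 0.324500·280) / 0.2432625 = 369.825 / 0.2432625 ≈ 1520.3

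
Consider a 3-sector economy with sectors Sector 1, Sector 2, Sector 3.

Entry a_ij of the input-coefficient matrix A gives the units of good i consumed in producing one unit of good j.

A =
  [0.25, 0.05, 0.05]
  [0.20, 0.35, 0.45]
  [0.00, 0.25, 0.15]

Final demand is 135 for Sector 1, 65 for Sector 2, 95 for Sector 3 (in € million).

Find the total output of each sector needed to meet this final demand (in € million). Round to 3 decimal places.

x_1 = 213.793, x_2 = 305.329, x_3 = 201.567

I − A =
  [   0.75    -0.05    -0.05]
  [  -0.20     0.65    -0.45]
  [   0.00    -0.25     0.85]
Cofactors of I−A, C_ij = (−1)^(i+j)·(minor ij) (rows/columns in the sector order above):
  C_11 = (0.65)(0.85) − (-0.45)(-0.25) = 0.4400
  C_12 = −[(-0.20)(0.85) − (-0.45)(0.00)] = 0.1700
  C_13 = (-0.20)(-0.25) − (0.65)(0.00) = 0.0500
  C_21 = −[(-0.05)(0.85) − (-0.05)(-0.25)] = 0.0550
  C_22 = (0.75)(0.85) − (-0.05)(0.00) = 0.6375
  C_23 = −[(0.75)(-0.25) − (-0.05)(0.00)] = 0.1875
  C_31 = (-0.05)(-0.45) − (-0.05)(0.65) = 0.0550
  C_32 = −[(0.75)(-0.45) − (-0.05)(-0.20)] = 0.3475
  C_33 = (0.75)(0.65) − (-0.05)(-0.20) = 0.4775
det(I−A) = Σ_j (I−A)_1j·C_1j = (0.75)(0.4400) + (-0.05)(0.1700) + (-0.05)(0.0500) = 0.3190
adj(I−A) = Cᵀ =
  [ 0.4400   0.0550   0.0550]
  [ 0.1700   0.6375   0.3475]
  [ 0.0500   0.1875   0.4775]
(I − A)⁻¹ = adj(I−A) / det(I−A) ≈
  [   1.3793     0.1724     0.1724]
  [   0.5329     1.9984     1.0893]
  [   0.1567     0.5878     1.4969]
x = (I − A)⁻¹ d = adj(I−A)·d / det(I−A), with det(I−A) = 0.3190:
  x_1 = (0.4400·135 + 0.0550·65 + 0.0550·95) / 0.3190 = 68.20 / 0.3190 ≈ 213.793
  x_2 = (0.1700·135 + 0.6375·65 + 0.3475·95) / 0.3190 = 97.40 / 0.3190 ≈ 305.329
  x_3 = (0.0500·135 + 0.1875·65 + 0.4775·95) / 0.3190 = 64.30 / 0.3190 ≈ 201.567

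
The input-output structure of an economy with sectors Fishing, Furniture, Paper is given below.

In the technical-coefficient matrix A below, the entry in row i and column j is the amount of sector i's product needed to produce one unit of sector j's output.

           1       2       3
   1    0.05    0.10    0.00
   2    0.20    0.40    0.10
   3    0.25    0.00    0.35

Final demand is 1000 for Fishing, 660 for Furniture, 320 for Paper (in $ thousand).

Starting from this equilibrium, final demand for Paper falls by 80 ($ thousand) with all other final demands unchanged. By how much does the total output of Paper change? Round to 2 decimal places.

Δx_3 = -123.94

I − A =
  [   0.95    -0.10     0.00]
  [  -0.20     0.60    -0.10]
  [  -0.25     0.00     0.65]
Cofactors of I−A, C_ij = (−1)^(i+j)·(minor ij) (rows/columns in the sector order above):
  C_11 = (0.60)(0.65) − (-0.10)(0.00) = 0.3900
  C_12 = −[(-0.20)(0.65) − (-0.10)(-0.25)] = 0.1550
  C_13 = (-0.20)(0.00) − (0.60)(-0.25) = 0.1500
  C_21 = −[(-0.10)(0.65) − (0.00)(0.00)] = 0.0650
  C_22 = (0.95)(0.65) − (0.00)(-0.25) = 0.6175
  C_23 = −[(0.95)(0.00) − (-0.10)(-0.25)] = 0.0250
  C_31 = (-0.10)(-0.10) − (0.00)(0.60) = 0.0100
  C_32 = −[(0.95)(-0.10) − (0.00)(-0.20)] = 0.0950
  C_33 = (0.95)(0.60) − (-0.10)(-0.20) = 0.5500
det(I−A) = Σ_j (I−A)_1j·C_1j = (0.95)(0.3900) + (-0.10)(0.1550) + (0.00)(0.1500) = 0.3550
adj(I−A) = Cᵀ =
  [ 0.3900   0.0650   0.0100]
  [ 0.1550   0.6175   0.0950]
  [ 0.1500   0.0250   0.5500]
(I − A)⁻¹ = adj(I−A) / det(I−A) ≈
  [   1.0986     0.1831     0.0282]
  [   0.4366     1.7394     0.2676]
  [   0.4225     0.0704     1.5493]
Δx = (I − A)⁻¹ Δd with Δd having -80 in the Paper component and 0 elsewhere.
So Δx_3 = L_33 · (-80), where L_33 = adj(I−A)_33 / det(I−A) = 0.5500 / 0.3550.
Δx_3 = 0.5500 × (-80) / 0.3550 = -44.00 / 0.3550 ≈ -123.94.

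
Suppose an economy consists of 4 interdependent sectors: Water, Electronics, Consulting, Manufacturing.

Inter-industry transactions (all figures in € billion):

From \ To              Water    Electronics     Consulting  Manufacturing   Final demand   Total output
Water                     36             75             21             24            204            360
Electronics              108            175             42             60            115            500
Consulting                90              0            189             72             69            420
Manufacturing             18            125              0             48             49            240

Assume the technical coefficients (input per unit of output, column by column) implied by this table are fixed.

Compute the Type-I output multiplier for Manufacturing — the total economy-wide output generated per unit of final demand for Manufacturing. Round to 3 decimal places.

Technical coefficients a_ij = z_ij / X_j:
  a_WW = 36/360 = 0.10, a_EW = 108/360 = 0.30, a_CW = 90/360 = 0.25, a_MW = 18/360 = 0.05
  a_WE = 75/500 = 0.15, a_EE = 175/500 = 0.35, a_CE = 0/500 = 0.00, a_ME = 125/500 = 0.25
  a_WC = 21/420 = 0.05, a_EC = 42/420 = 0.10, a_CC = 189/420 = 0.45, a_MC = 0/420 = 0.00
  a_WM = 24/240 = 0.10, a_EM = 60/240 = 0.25, a_CM = 72/240 = 0.30, a_MM = 48/240 = 0.20
I − A =
  [   0.90    -0.15    -0.05    -0.10]
  [  -0.30     0.65    -0.10    -0.25]
  [  -0.25     0.00     0.55    -0.30]
  [  -0.05    -0.25     0.00     0.80]
Compute the cofactors C_ij = (−1)^(i+j)·(3×3 minor ij) of I−A; the adjugate is their transpose:
adj(I−A) = Cᵀ =
  [ 0.244125   0.083500   0.037375   0.070625]
  [ 0.160375   0.382500   0.084125   0.171125]
  [ 0.146625   0.106000   0.363125   0.187625]
  [ 0.065375   0.124750   0.028625   0.285125]
det(I−A) = Σ_j (I−A)_1j·C_1j = (0.90)(0.244125) + (-0.15)(0.160375) + (-0.05)(0.146625) + (-0.10)(0.065375) = 0.1817875
(I − A)⁻¹ = adj(I−A) / det(I−A) ≈
  [   1.3429     0.4593     0.2056     0.3885]
  [   0.8822     2.1041     0.4628     0.9413]
  [   0.8066     0.5831     1.9975     1.0321]
  [   0.3596     0.6862     0.1575     1.5685]
The output multiplier for sector j is the column-j sum of the Leontief inverse (I − A)⁻¹ = adj(I−A) / det(I−A).
Column M of adj(I−A): (0.070625, 0.171125, 0.187625, 0.285125); det(I−A) = 0.1817875.
m_M = (0.070625 + 0.171125 + 0.187625 + 0.285125) / 0.1817875 = 0.7145 / 0.1817875 ≈ 3.930.

m_M = 3.930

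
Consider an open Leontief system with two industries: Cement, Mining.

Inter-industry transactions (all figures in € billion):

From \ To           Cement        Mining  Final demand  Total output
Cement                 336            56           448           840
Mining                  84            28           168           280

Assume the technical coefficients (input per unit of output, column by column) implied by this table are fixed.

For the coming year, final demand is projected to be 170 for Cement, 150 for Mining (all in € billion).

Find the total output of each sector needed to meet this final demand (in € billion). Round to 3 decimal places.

x_C = 351.923, x_M = 205.769

Technical coefficients a_ij = z_ij / X_j:
  a_CC = 336/840 = 0.40, a_MC = 84/840 = 0.10
  a_CM = 56/280 = 0.20, a_MM = 28/280 = 0.10
I − A =
  [   0.60    -0.20]
  [  -0.10     0.90]
det(I−A) = (0.60)(0.90) − (-0.20)(-0.10) = 0.5200
adj(I−A) = [[0.90, 0.20], [0.10, 0.60]]
(I − A)⁻¹ = adj(I−A) / det(I−A) ≈
  [   1.7308     0.3846]
  [   0.1923     1.1538]
x = (I − A)⁻¹ d = adj(I−A)·d / det(I−A), with det(I−A) = 0.5200:
  x_C = (0.90·170 + 0.20·150) / 0.5200 = 183.00 / 0.5200 ≈ 351.923
  x_M = (0.10·170 + 0.60·150) / 0.5200 = 107.00 / 0.5200 ≈ 205.769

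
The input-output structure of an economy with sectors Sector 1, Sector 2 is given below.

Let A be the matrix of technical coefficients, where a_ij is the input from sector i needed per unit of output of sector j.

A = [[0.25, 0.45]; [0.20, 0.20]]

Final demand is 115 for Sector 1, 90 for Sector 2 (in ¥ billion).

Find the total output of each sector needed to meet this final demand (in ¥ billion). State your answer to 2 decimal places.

I − A =
  [   0.75    -0.45]
  [  -0.20     0.80]
det(I−A) = (0.75)(0.80) − (-0.45)(-0.20) = 0.5100
adj(I−A) = [[0.80, 0.45], [0.20, 0.75]]
(I − A)⁻¹ = adj(I−A) / det(I−A) ≈
  [   1.5686     0.8824]
  [   0.3922     1.4706]
x = (I − A)⁻¹ d = adj(I−A)·d / det(I−A), with det(I−A) = 0.5100:
  x_1 = (0.80·115 + 0.45·90) / 0.5100 = 132.50 / 0.5100 ≈ 259.80
  x_2 = (0.20·115 + 0.75·90) / 0.5100 = 90.50 / 0.5100 ≈ 177.45

x_1 = 259.80, x_2 = 177.45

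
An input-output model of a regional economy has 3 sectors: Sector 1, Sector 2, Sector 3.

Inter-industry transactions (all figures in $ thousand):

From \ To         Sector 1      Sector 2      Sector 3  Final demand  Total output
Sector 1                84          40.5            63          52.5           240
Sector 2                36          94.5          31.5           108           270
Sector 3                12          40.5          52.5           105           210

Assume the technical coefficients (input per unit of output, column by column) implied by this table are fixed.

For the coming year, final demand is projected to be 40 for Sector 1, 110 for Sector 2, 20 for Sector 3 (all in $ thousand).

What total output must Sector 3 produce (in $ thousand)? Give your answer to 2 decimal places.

x_3 = 81.23

Technical coefficients a_ij = z_ij / X_j:
  a_11 = 84/240 = 0.35, a_21 = 36/240 = 0.15, a_31 = 12/240 = 0.05
  a_12 = 40.5/270 = 0.15, a_22 = 94.5/270 = 0.35, a_32 = 40.5/270 = 0.15
  a_13 = 63/210 = 0.30, a_23 = 31.5/210 = 0.15, a_33 = 52.5/210 = 0.25
I − A =
  [   0.65    -0.15    -0.30]
  [  -0.15     0.65    -0.15]
  [  -0.05    -0.15     0.75]
Cofactors of I−A, C_ij = (−1)^(i+j)·(minor ij) (rows/columns in the sector order above):
  C_11 = (0.65)(0.75) − (-0.15)(-0.15) = 0.4650
  C_12 = −[(-0.15)(0.75) − (-0.15)(-0.05)] = 0.1200
  C_13 = (-0.15)(-0.15) − (0.65)(-0.05) = 0.0550
  C_21 = −[(-0.15)(0.75) − (-0.30)(-0.15)] = 0.1575
  C_22 = (0.65)(0.75) − (-0.30)(-0.05) = 0.4725
  C_23 = −[(0.65)(-0.15) − (-0.15)(-0.05)] = 0.1050
  C_31 = (-0.15)(-0.15) − (-0.30)(0.65) = 0.2175
  C_32 = −[(0.65)(-0.15) − (-0.30)(-0.15)] = 0.1425
  C_33 = (0.65)(0.65) − (-0.15)(-0.15) = 0.4000
det(I−A) = Σ_j (I−A)_1j·C_1j = (0.65)(0.4650) + (-0.15)(0.1200) + (-0.30)(0.0550) = 0.26775
adj(I−A) = Cᵀ =
  [ 0.4650   0.1575   0.2175]
  [ 0.1200   0.4725   0.1425]
  [ 0.0550   0.1050   0.4000]
(I − A)⁻¹ = adj(I−A) / det(I−A) ≈
  [   1.7367     0.5882     0.8123]
  [   0.4482     1.7647     0.5322]
  [   0.2054     0.3922     1.4939]
x = (I − A)⁻¹ d = adj(I−A)·d / det(I−A), with det(I−A) = 0.26775:
  x_1 = (0.4650·40 + 0.1575·110 + 0.2175·20) / 0.26775 = 40.275 / 0.26775 ≈ 150.42
  x_2 = (0.1200·40 + 0.4725·110 + 0.1425·20) / 0.26775 = 59.625 / 0.26775 ≈ 222.69
  x_3 = (0.0550·40 + 0.1050·110 + 0.4000·20) / 0.26775 = 21.75 / 0.26775 ≈ 81.23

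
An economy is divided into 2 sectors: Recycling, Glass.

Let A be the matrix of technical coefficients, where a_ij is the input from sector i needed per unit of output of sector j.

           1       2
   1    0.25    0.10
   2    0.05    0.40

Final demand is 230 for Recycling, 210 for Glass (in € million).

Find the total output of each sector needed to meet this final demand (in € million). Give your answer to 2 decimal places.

I − A =
  [   0.75    -0.10]
  [  -0.05     0.60]
det(I−A) = (0.75)(0.60) − (-0.10)(-0.05) = 0.4450
adj(I−A) = [[0.60, 0.10], [0.05, 0.75]]
(I − A)⁻¹ = adj(I−A) / det(I−A) ≈
  [   1.3483     0.2247]
  [   0.1124     1.6854]
x = (I − A)⁻¹ d = adj(I−A)·d / det(I−A), with det(I−A) = 0.4450:
  x_1 = (0.60·230 + 0.10·210) / 0.4450 = 159.00 / 0.4450 ≈ 357.30
  x_2 = (0.05·230 + 0.75·210) / 0.4450 = 169.00 / 0.4450 ≈ 379.78

x_1 = 357.30, x_2 = 379.78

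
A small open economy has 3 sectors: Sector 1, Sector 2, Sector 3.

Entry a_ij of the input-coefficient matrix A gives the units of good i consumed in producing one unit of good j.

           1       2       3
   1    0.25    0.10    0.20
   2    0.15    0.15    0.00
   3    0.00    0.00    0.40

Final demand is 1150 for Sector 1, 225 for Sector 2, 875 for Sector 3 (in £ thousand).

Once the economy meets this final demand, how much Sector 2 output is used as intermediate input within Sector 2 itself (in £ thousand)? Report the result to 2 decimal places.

I − A =
  [   0.75    -0.10    -0.20]
  [  -0.15     0.85     0.00]
  [   0.00     0.00     0.60]
Cofactors of I−A, C_ij = (−1)^(i+j)·(minor ij) (rows/columns in the sector order above):
  C_11 = (0.85)(0.60) − (0.00)(0.00) = 0.5100
  C_12 = −[(-0.15)(0.60) − (0.00)(0.00)] = 0.0900
  C_13 = (-0.15)(0.00) − (0.85)(0.00) = 0.0000
  C_21 = −[(-0.10)(0.60) − (-0.20)(0.00)] = 0.0600
  C_22 = (0.75)(0.60) − (-0.20)(0.00) = 0.4500
  C_23 = −[(0.75)(0.00) − (-0.10)(0.00)] = 0.0000
  C_31 = (-0.10)(0.00) − (-0.20)(0.85) = 0.1700
  C_32 = −[(0.75)(0.00) − (-0.20)(-0.15)] = 0.0300
  C_33 = (0.75)(0.85) − (-0.10)(-0.15) = 0.6225
det(I−A) = Σ_j (I−A)_1j·C_1j = (0.75)(0.5100) + (-0.10)(0.0900) + (-0.20)(0.0000) = 0.3735
adj(I−A) = Cᵀ =
  [ 0.5100   0.0600   0.1700]
  [ 0.0900   0.4500   0.0300]
  [ 0.0000   0.0000   0.6225]
(I − A)⁻¹ = adj(I−A) / det(I−A) ≈
  [   1.3655     0.1606     0.4552]
  [   0.2410     1.2048     0.0803]
  [   0.0000     0.0000     1.6667]
First solve x = (I − A)⁻¹ d = adj(I−A)·d / det(I−A); in particular x_2 = (0.0900·1150 + 0.4500·225 + 0.0300·875) / 0.3735 = 231.00 / 0.3735 ≈ 618.4739.
Intermediate flow from 2 to 2: z_22 = a_22 · x_2 = 0.15 × 231.00 / 0.3735 = 34.65 / 0.3735 ≈ 92.77.

z_22 = 92.77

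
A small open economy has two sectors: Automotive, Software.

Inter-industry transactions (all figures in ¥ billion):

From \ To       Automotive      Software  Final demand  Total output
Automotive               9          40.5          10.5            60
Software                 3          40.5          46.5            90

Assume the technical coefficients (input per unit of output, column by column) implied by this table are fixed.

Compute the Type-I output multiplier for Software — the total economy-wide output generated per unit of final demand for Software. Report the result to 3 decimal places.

m_2 = 2.921

Technical coefficients a_ij = z_ij / X_j:
  a_11 = 9/60 = 0.15, a_21 = 3/60 = 0.05
  a_12 = 40.5/90 = 0.45, a_22 = 40.5/90 = 0.45
I − A =
  [   0.85    -0.45]
  [  -0.05     0.55]
det(I−A) = (0.85)(0.55) − (-0.45)(-0.05) = 0.4450
adj(I−A) = [[0.55, 0.45], [0.05, 0.85]]
(I − A)⁻¹ = adj(I−A) / det(I−A) ≈
  [   1.2360     1.0112]
  [   0.1124     1.9101]
The output multiplier for sector j is the column-j sum of the Leontief inverse (I − A)⁻¹ = adj(I−A) / det(I−A).
Column 2 of adj(I−A): (0.45, 0.85); det(I−A) = 0.4450.
m_2 = (0.45 + 0.85) / 0.4450 = 1.30 / 0.4450 ≈ 2.921.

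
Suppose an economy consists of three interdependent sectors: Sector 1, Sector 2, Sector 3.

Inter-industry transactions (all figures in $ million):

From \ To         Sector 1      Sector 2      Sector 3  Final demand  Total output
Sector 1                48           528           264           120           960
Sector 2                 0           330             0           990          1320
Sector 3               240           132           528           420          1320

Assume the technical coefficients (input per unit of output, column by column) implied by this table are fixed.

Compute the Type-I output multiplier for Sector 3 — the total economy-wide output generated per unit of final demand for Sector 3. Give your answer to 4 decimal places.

Technical coefficients a_ij = z_ij / X_j:
  a_11 = 48/960 = 0.05, a_21 = 0/960 = 0.00, a_31 = 240/960 = 0.25
  a_12 = 528/1320 = 0.40, a_22 = 330/1320 = 0.25, a_32 = 132/1320 = 0.10
  a_13 = 264/1320 = 0.20, a_23 = 0/1320 = 0.00, a_33 = 528/1320 = 0.40
I − A =
  [   0.95    -0.40    -0.20]
  [   0.00     0.75     0.00]
  [  -0.25    -0.10     0.60]
Cofactors of I−A, C_ij = (−1)^(i+j)·(minor ij) (rows/columns in the sector order above):
  C_11 = (0.75)(0.60) − (0.00)(-0.10) = 0.4500
  C_12 = −[(0.00)(0.60) − (0.00)(-0.25)] = 0.0000
  C_13 = (0.00)(-0.10) − (0.75)(-0.25) = 0.1875
  C_21 = −[(-0.40)(0.60) − (-0.20)(-0.10)] = 0.2600
  C_22 = (0.95)(0.60) − (-0.20)(-0.25) = 0.5200
  C_23 = −[(0.95)(-0.10) − (-0.40)(-0.25)] = 0.1950
  C_31 = (-0.40)(0.00) − (-0.20)(0.75) = 0.1500
  C_32 = −[(0.95)(0.00) − (-0.20)(0.00)] = 0.0000
  C_33 = (0.95)(0.75) − (-0.40)(0.00) = 0.7125
det(I−A) = Σ_j (I−A)_1j·C_1j = (0.95)(0.4500) + (-0.40)(0.0000) + (-0.20)(0.1875) = 0.3900
adj(I−A) = Cᵀ =
  [ 0.4500   0.2600   0.1500]
  [ 0.0000   0.5200   0.0000]
  [ 0.1875   0.1950   0.7125]
(I − A)⁻¹ = adj(I−A) / det(I−A) ≈
  [   1.15385     0.66667     0.38462]
  [   0.00000     1.33333     0.00000]
  [   0.48077     0.50000     1.82692]
The output multiplier for sector j is the column-j sum of the Leontief inverse (I − A)⁻¹ = adj(I−A) / det(I−A).
Column 3 of adj(I−A): (0.1500, 0.0000, 0.7125); det(I−A) = 0.3900.
m_3 = (0.1500 + 0.0000 + 0.7125) / 0.3900 = 0.8625 / 0.3900 ≈ 2.2115.

m_3 = 2.2115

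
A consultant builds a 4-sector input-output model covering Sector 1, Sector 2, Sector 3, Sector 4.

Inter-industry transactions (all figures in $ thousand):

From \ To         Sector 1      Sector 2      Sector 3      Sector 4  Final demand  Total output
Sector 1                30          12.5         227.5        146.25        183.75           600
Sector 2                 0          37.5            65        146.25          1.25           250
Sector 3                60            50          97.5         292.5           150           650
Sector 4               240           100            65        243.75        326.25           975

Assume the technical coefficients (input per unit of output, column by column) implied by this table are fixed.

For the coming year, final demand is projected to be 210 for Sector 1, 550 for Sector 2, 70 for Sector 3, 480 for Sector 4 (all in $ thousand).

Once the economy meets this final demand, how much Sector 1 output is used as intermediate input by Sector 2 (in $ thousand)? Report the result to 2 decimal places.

Technical coefficients a_ij = z_ij / X_j:
  a_11 = 30/600 = 0.05, a_21 = 0/600 = 0.00, a_31 = 60/600 = 0.10, a_41 = 240/600 = 0.40
  a_12 = 12.5/250 = 0.05, a_22 = 37.5/250 = 0.15, a_32 = 50/250 = 0.20, a_42 = 100/250 = 0.40
  a_13 = 227.5/650 = 0.35, a_23 = 65/650 = 0.10, a_33 = 97.5/650 = 0.15, a_43 = 65/650 = 0.10
  a_14 = 146.25/975 = 0.15, a_24 = 146.25/975 = 0.15, a_34 = 292.5/975 = 0.30, a_44 = 243.75/975 = 0.25
I − A =
  [   0.95    -0.05    -0.35    -0.15]
  [   0.00     0.85    -0.10    -0.15]
  [  -0.10    -0.20     0.85    -0.30]
  [  -0.40    -0.40    -0.10     0.75]
Compute the cofactors C_ij = (−1)^(i+j)·(3×3 minor ij) of I−A; the adjugate is their transpose:
adj(I−A) = Cᵀ =
  [ 0.435375   0.178875   0.225375   0.213000]
  [ 0.072000   0.456375   0.100500   0.145875]
  [ 0.171750   0.260250   0.494625   0.284250]
  [ 0.293500   0.373500   0.239750   0.637125]
det(I−A) = Σ_j (I−A)_1j·C_1j = (0.95)(0.435375) + (-0.05)(0.072000) + (-0.35)(0.171750) + (-0.15)(0.293500) = 0.30586875
(I − A)⁻¹ = adj(I−A) / det(I−A) ≈
  [   1.4234     0.5848     0.7368     0.6964]
  [   0.2354     1.4921     0.3286     0.4769]
  [   0.5615     0.8509     1.6171     0.9293]
  [   0.9596     1.2211     0.7838     2.0830]
First solve x = (I − A)⁻¹ d = adj(I−A)·d / det(I−A); in particular x_2 = (0.072000·210 + 0.456375·550 + 0.100500·70 + 0.145875·480) / 0.30586875 = 343.18125 / 0.30586875 ≈ 1121.9886.
Intermediate flow from 1 to 2: z_12 = a_12 · x_2 = 0.05 × 343.18125 / 0.30586875 = 17.1590625 / 0.30586875 ≈ 56.10.

z_12 = 56.10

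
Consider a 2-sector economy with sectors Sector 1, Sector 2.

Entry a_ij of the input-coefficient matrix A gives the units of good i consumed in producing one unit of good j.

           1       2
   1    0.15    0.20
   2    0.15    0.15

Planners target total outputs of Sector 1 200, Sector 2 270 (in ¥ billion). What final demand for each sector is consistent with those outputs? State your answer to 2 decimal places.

I − A =
  [   0.85    -0.20]
  [  -0.15     0.85]
d = (I − A) x:
  d_1 = (+0.85)·200 + (-0.20)·270 = 116.00
  d_2 = (-0.15)·200 + (+0.85)·270 = 199.50

d_1 = 116.00, d_2 = 199.50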